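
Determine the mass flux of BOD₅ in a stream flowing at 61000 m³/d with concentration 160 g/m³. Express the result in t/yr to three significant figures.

3560 t/yr

61000 m³/d = 0.706 m³/s.
Mass flux = Q·C = 0.706 m³/s × 160 g/m³ = 113 g/s.
= 113 g/s × 31.56 = 3565 t/yr.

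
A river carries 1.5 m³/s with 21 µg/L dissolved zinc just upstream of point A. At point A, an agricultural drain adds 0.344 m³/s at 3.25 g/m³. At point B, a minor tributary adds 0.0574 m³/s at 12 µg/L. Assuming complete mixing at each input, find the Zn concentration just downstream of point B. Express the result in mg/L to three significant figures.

0.605 mg/L

21 µg/L = 0.021 mg/L.
After input A: C = (1.5·0.021 + 0.344·3.25) / 1.844 = 0.6234 mg/L.
12 µg/L = 0.012 mg/L.
After input B: C = (1.844·0.6234 + 0.0574·0.012) / 1.901 = 0.6049 mg/L.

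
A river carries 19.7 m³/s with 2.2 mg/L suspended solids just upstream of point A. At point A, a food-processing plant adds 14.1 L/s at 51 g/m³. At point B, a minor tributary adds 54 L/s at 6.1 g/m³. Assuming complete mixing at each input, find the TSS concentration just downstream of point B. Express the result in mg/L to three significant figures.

14.1 L/s = 0.0141 m³/s.
After input A: C = (19.7·2.2 + 0.0141·51) / 19.71 = 2.235 mg/L.
54 L/s = 0.054 m³/s.
After input B: C = (19.71·2.235 + 0.054·6.1) / 19.77 = 2.245 mg/L.

2.25 mg/L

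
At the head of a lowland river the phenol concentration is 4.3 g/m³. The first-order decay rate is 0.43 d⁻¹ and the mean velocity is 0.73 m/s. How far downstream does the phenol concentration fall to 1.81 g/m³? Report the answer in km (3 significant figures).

127 km

From C = C₀·e^(−kt), t = ln(C₀/C)/k = ln(4.3/1.81)/0.43 = 0.8653/0.43 = 2.012 d.
Distance = v·t = 0.73 m/s × 1.739e+05 s = 1.269e+05 m = 126.9 km.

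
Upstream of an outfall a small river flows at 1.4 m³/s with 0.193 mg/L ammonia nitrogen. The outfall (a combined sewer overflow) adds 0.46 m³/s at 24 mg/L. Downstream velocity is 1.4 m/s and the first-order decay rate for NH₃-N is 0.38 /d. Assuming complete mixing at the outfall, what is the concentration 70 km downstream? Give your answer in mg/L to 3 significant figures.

4.88 mg/L

After complete mixing, C₀ = (0.46·24 + 1.4·0.193) / 1.86 = 6.081 mg/L.
Travel time t = 7e+04 m / 1.4 m/s = 5e+04 s = 0.5787 d.
C = 6.081·exp(−0.38·0.5787) = 6.081·0.8026 = 4.88 mg/L.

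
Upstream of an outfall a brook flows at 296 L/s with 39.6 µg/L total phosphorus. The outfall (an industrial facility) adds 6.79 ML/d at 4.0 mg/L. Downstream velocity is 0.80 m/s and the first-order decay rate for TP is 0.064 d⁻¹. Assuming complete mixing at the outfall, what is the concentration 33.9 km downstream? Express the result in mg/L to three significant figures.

0.844 mg/L

6.79 ML/d = 0.07859 m³/s.
296 L/s = 0.296 m³/s.
39.6 µg/L = 0.0396 mg/L.
After complete mixing, C₀ = (0.07859·4 + 0.296·0.0396) / 0.3746 = 0.8705 mg/L.
Travel time t = 3.39e+04 m / 0.80 m/s = 4.238e+04 s = 0.4905 d.
C = 0.8705·exp(−0.064·0.4905) = 0.8705·0.9691 = 0.8436 mg/L.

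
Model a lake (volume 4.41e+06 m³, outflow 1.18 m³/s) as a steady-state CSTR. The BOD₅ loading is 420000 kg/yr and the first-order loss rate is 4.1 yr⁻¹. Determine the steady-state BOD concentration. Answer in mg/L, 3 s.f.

Outflow Q = 1.18 m³/s × 3.156e+07 s/yr = 3.724e+07 m³/yr.
Steady-state CSTR mass balance: W = Q·C + k·V·C, so C = W/(Q + kV).
Q + kV = 3.724e+07 + 4.1·4.41e+06 = 5.532e+07 m³/yr.
C = 420000/5.532e+07 = 0.007592 kg/m³ = 7.592 mg/L.

7.59 mg/L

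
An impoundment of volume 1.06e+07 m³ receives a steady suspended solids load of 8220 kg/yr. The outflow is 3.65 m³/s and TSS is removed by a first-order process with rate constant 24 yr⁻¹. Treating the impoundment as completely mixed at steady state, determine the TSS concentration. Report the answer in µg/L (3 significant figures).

22.2 µg/L

Outflow Q = 3.65 m³/s × 3.156e+07 s/yr = 1.152e+08 m³/yr.
Steady-state CSTR mass balance: W = Q·C + k·V·C, so C = W/(Q + kV).
Q + kV = 1.152e+08 + 24·1.06e+07 = 3.696e+08 m³/yr.
C = 8220/3.696e+08 = 2.224e-05 kg/m³ = 0.02224 mg/L = 22.24 µg/L.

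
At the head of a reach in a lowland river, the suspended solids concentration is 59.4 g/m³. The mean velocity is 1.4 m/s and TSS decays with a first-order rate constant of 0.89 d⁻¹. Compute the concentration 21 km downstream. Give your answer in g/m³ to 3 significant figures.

Travel time t = 21 km / 1.4 m/s = 2.1e+04/1.4 = 1.5e+04 s = 0.1736 d.
First-order decay: C = 59.4·exp(−0.89·0.1736) = 59.4·0.8568 = 50.9 g/m³.

50.9 g/m³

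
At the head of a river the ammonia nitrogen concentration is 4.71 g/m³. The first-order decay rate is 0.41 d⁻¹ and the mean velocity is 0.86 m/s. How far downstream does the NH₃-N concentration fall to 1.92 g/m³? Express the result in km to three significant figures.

163 km

From C = C₀·e^(−kt), t = ln(C₀/C)/k = ln(4.71/1.92)/0.41 = 0.8974/0.41 = 2.189 d.
Distance = v·t = 0.86 m/s × 1.891e+05 s = 1.626e+05 m = 162.6 km.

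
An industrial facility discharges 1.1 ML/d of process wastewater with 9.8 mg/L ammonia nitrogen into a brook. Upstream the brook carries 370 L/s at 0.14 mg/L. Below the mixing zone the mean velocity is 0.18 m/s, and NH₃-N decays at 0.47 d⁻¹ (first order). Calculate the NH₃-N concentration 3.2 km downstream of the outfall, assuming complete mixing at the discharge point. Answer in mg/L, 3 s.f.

0.419 mg/L

1.1 ML/d = 0.01273 m³/s.
370 L/s = 0.37 m³/s.
After complete mixing, C₀ = (0.01273·9.8 + 0.37·0.14) / 0.3827 = 0.4613 mg/L.
Travel time t = 3200 m / 0.18 m/s = 1.778e+04 s = 0.2058 d.
C = 0.4613·exp(−0.47·0.2058) = 0.4613·0.9078 = 0.4188 mg/L.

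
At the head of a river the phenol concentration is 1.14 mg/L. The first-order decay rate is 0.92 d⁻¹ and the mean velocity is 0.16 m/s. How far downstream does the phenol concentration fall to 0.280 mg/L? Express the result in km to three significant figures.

From C = C₀·e^(−kt), t = ln(C₀/C)/k = ln(1.14/0.280)/0.92 = 1.404/0.92 = 1.526 d.
Distance = v·t = 0.16 m/s × 1.319e+05 s = 2.11e+04 m = 21.1 km.

21.1 km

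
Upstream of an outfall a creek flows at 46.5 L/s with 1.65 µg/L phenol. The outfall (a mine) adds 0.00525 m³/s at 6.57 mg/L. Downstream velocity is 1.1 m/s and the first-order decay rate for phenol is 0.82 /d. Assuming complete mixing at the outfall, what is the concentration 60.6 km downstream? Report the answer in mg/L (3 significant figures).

0.396 mg/L

46.5 L/s = 0.0465 m³/s.
1.65 µg/L = 0.00165 mg/L.
After complete mixing, C₀ = (0.00525·6.57 + 0.0465·0.00165) / 0.05175 = 0.668 mg/L.
Travel time t = 6.06e+04 m / 1.1 m/s = 5.509e+04 s = 0.6376 d.
C = 0.668·exp(−0.82·0.6376) = 0.668·0.5928 = 0.396 mg/L.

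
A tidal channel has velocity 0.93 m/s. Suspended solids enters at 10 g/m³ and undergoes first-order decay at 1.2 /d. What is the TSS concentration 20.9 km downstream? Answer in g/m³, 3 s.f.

7.32 g/m³

Travel time t = 20.9 km / 0.93 m/s = 2.09e+04/0.93 = 2.247e+04 s = 0.2601 d.
First-order decay: C = 10·exp(−1.2·0.2601) = 10·0.7319 = 7.319 g/m³.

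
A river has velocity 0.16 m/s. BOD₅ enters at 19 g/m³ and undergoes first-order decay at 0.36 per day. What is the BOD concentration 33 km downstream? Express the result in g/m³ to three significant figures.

8.05 g/m³

Travel time t = 33 km / 0.16 m/s = 3.3e+04/0.16 = 2.062e+05 s = 2.387 d.
First-order decay: C = 19·exp(−0.36·2.387) = 19·0.4234 = 8.045 g/m³.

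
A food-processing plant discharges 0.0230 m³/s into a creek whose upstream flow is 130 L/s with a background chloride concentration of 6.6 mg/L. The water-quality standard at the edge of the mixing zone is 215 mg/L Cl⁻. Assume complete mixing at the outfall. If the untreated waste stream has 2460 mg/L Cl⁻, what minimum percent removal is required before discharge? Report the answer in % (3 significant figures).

43.4 %

130 L/s = 0.13 m³/s.
Mass balance: 215·0.153 = 0.023·Cₑ + 0.13·6.6.
Cₑ = (32.89 − 0.858) / 0.023 = 1393 mg/L.
Required removal = 1 − 1393/2460 = 43.38 %.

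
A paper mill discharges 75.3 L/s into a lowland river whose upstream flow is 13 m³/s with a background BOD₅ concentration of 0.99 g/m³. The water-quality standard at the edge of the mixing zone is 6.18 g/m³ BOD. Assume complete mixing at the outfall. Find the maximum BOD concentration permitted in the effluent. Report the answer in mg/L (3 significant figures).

75.3 L/s = 0.0753 m³/s.
Mass balance: 6.18·13.08 = 0.0753·Cₑ + 13·0.99.
Cₑ = (80.81 − 12.87) / 0.0753 = 902.2 mg/L.

902 mg/L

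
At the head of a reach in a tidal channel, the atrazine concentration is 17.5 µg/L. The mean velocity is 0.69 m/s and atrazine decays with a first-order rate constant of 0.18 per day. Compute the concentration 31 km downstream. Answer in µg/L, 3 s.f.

Travel time t = 31 km / 0.69 m/s = 3.1e+04/0.69 = 4.493e+04 s = 0.52 d.
First-order decay: C = 17.5·exp(−0.18·0.52) = 17.5·0.9106 = 15.94 µg/L.

15.9 µg/L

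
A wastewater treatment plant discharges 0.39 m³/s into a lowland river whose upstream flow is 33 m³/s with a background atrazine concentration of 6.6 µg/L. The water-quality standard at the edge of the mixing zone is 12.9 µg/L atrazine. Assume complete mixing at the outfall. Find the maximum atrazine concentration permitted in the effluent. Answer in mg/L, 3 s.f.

0.546 mg/L

6.6 µg/L = 0.0066 mg/L.
12.9 µg/L = 0.0129 mg/L.
Mass balance: 0.0129·33.39 = 0.39·Cₑ + 33·0.0066.
Cₑ = (0.4307 − 0.2178) / 0.39 = 0.546 mg/L.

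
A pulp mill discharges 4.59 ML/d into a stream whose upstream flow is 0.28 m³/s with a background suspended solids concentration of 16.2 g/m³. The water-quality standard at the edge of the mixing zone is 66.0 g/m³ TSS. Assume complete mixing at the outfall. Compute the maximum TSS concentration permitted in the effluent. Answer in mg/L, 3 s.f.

328 mg/L

4.59 ML/d = 0.05312 m³/s.
Mass balance: 66·0.3331 = 0.05312·Cₑ + 0.28·16.2.
Cₑ = (21.99 − 4.536) / 0.05312 = 328.5 mg/L.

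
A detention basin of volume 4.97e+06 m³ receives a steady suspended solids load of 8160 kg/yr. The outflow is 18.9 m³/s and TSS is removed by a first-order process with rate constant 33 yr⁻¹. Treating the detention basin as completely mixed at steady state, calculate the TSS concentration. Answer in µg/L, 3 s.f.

Outflow Q = 18.9 m³/s × 3.156e+07 s/yr = 5.964e+08 m³/yr.
Steady-state CSTR mass balance: W = Q·C + k·V·C, so C = W/(Q + kV).
Q + kV = 5.964e+08 + 33·4.97e+06 = 7.604e+08 m³/yr.
C = 8160/7.604e+08 = 1.073e-05 kg/m³ = 0.01073 mg/L = 10.73 µg/L.

10.7 µg/L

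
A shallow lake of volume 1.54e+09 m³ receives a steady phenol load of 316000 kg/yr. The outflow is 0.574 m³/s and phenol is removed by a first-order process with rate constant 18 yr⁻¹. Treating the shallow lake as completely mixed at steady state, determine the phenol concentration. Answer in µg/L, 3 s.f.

11.4 µg/L

Outflow Q = 0.574 m³/s × 3.156e+07 s/yr = 1.811e+07 m³/yr.
Steady-state CSTR mass balance: W = Q·C + k·V·C, so C = W/(Q + kV).
Q + kV = 1.811e+07 + 18·1.54e+09 = 2.774e+10 m³/yr.
C = 316000/2.774e+10 = 1.139e-05 kg/m³ = 0.01139 mg/L = 11.39 µg/L.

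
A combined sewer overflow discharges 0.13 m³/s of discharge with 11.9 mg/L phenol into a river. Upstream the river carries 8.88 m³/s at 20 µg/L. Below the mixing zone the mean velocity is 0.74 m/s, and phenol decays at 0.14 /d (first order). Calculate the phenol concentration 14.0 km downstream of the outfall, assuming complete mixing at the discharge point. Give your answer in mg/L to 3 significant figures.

20 µg/L = 0.02 mg/L.
After complete mixing, C₀ = (0.13·11.9 + 8.88·0.02) / 9.01 = 0.1914 mg/L.
Travel time t = 1.4e+04 m / 0.74 m/s = 1.892e+04 s = 0.219 d.
C = 0.1914·exp(−0.14·0.219) = 0.1914·0.9698 = 0.1856 mg/L.

0.186 mg/L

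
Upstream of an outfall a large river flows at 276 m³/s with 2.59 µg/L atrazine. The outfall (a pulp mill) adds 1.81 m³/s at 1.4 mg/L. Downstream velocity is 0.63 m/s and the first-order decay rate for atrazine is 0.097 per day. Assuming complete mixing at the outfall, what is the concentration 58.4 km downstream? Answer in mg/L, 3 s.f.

0.0105 mg/L

2.59 µg/L = 0.00259 mg/L.
After complete mixing, C₀ = (1.81·1.4 + 276·0.00259) / 277.8 = 0.01169 mg/L.
Travel time t = 5.84e+04 m / 0.63 m/s = 9.27e+04 s = 1.073 d.
C = 0.01169·exp(−0.097·1.073) = 0.01169·0.9012 = 0.01054 mg/L.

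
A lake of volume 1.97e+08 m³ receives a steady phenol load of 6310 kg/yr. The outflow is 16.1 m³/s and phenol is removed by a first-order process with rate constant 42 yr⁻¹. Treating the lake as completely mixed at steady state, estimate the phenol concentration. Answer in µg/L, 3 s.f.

Outflow Q = 16.1 m³/s × 3.156e+07 s/yr = 5.081e+08 m³/yr.
Steady-state CSTR mass balance: W = Q·C + k·V·C, so C = W/(Q + kV).
Q + kV = 5.081e+08 + 42·1.97e+08 = 8.782e+09 m³/yr.
C = 6310/8.782e+09 = 7.185e-07 kg/m³ = 0.0007185 mg/L = 0.7185 µg/L.

0.719 µg/L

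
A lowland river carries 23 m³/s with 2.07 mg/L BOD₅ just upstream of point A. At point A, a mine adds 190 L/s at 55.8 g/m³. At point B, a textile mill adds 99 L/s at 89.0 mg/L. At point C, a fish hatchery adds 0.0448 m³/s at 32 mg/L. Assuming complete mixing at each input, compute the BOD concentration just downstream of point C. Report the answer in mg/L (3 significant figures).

2.93 mg/L

190 L/s = 0.19 m³/s.
After input A: C = (23·2.07 + 0.19·55.8) / 23.19 = 2.51 mg/L.
99 L/s = 0.099 m³/s.
After input B: C = (23.19·2.51 + 0.099·89) / 23.29 = 2.878 mg/L.
After input C: C = (23.29·2.878 + 0.0448·32) / 23.33 = 2.934 mg/L.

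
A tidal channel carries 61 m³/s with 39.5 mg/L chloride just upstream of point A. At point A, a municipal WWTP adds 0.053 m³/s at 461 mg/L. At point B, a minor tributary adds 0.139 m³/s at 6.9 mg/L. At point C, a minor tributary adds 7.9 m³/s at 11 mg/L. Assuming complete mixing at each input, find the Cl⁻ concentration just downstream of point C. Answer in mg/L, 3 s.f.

After input A: C = (61·39.5 + 0.053·461) / 61.05 = 39.87 mg/L.
After input B: C = (61.05·39.87 + 0.139·6.9) / 61.19 = 39.79 mg/L.
After input C: C = (61.19·39.79 + 7.9·11) / 69.09 = 36.5 mg/L.

36.5 mg/L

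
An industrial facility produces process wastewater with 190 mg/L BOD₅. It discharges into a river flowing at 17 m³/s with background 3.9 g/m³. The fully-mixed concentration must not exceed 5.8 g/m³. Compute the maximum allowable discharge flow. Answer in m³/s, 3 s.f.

0.175 m³/s

Mass balance at complete mixing: C_std·(Q_w + Q_r) = Q_w·C_e + Q_r·C_b.
Rearranging, Q_w = Q_r·(C_std − C_b)/(C_e − C_std) = 17·(5.8 − 3.9) / (190 − 5.8) = 0.1754 m³/s.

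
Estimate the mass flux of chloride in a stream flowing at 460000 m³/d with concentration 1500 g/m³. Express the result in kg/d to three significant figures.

690000 kg/d

460000 m³/d = 5.324 m³/s.
Mass flux = Q·C = 5.324 m³/s × 1500 g/m³ = 7986 g/s.
= 7986 g/s × 86.4 = 6.9e+05 kg/d.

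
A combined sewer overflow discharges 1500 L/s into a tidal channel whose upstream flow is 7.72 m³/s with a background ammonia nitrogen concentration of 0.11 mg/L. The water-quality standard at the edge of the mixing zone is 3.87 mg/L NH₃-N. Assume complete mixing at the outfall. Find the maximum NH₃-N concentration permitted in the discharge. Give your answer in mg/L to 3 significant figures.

1500 L/s = 1.5 m³/s.
Mass balance: 3.87·9.22 = 1.5·Cₑ + 7.72·0.11.
Cₑ = (35.68 − 0.8492) / 1.5 = 23.22 mg/L.

23.2 mg/L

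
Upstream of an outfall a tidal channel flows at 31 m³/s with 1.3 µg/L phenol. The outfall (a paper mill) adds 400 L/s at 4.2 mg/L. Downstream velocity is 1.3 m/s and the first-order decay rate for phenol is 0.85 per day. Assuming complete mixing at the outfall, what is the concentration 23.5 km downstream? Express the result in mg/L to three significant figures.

400 L/s = 0.4 m³/s.
1.3 µg/L = 0.0013 mg/L.
After complete mixing, C₀ = (0.4·4.2 + 31·0.0013) / 31.4 = 0.05479 mg/L.
Travel time t = 2.35e+04 m / 1.3 m/s = 1.808e+04 s = 0.2092 d.
C = 0.05479·exp(−0.85·0.2092) = 0.05479·0.8371 = 0.04586 mg/L.

0.0459 mg/L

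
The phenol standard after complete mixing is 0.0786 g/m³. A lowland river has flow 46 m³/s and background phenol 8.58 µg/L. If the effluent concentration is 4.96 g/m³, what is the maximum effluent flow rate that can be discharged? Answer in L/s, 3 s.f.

660 L/s

8.58 µg/L = 0.00858 mg/L.
Mass balance at complete mixing: C_std·(Q_w + Q_r) = Q_w·C_e + Q_r·C_b.
Rearranging, Q_w = Q_r·(C_std − C_b)/(C_e − C_std) = 46·(0.0786 − 0.00858) / (4.96 − 0.0786) = 0.6598 m³/s.
= 659.8 L/s.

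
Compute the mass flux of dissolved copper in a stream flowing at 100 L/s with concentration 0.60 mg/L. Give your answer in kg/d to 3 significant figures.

100 L/s = 0.1 m³/s.
Mass flux = Q·C = 0.1 m³/s × 0.6 g/m³ = 0.06 g/s.
= 0.06 g/s × 86.4 = 5.184 kg/d.

5.18 kg/d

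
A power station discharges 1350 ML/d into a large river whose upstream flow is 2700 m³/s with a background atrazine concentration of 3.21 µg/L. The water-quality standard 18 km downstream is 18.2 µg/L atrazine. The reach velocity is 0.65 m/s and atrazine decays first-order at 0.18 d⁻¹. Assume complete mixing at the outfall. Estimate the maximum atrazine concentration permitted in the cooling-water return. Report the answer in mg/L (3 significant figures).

2.80 mg/L

1350 ML/d = 15.62 m³/s.
3.21 µg/L = 0.00321 mg/L.
18.2 µg/L = 0.0182 mg/L.
Travel time to the compliance point: t = 1.8e+04/0.65 = 2.769e+04 s = 0.3205 d; decay factor exp(−0.18·0.3205) = 0.9439.
So the concentration just after mixing may be at most 0.0182/0.9439 = 0.01928 mg/L.
Mass balance: 0.01928·2716 = 15.62·Cₑ + 2700·0.00321.
Cₑ = (52.36 − 8.667) / 15.62 = 2.796 mg/L.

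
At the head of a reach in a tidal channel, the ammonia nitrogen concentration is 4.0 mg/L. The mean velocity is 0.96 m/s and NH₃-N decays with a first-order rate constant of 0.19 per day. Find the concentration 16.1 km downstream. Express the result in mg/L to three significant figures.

3.86 mg/L

Travel time t = 16.1 km / 0.96 m/s = 1.61e+04/0.96 = 1.677e+04 s = 0.1941 d.
First-order decay: C = 4.0·exp(−0.19·0.1941) = 4.0·0.9638 = 3.855 mg/L.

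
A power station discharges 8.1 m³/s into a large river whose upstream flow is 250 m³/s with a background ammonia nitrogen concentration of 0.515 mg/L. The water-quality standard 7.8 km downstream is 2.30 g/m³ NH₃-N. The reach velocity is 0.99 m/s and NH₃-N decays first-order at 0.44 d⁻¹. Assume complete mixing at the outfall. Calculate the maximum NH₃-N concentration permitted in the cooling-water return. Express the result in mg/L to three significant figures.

60.4 mg/L

Travel time to the compliance point: t = 7800/0.99 = 7879 s = 0.09119 d; decay factor exp(−0.44·0.09119) = 0.9607.
So the concentration just after mixing may be at most 2.3/0.9607 = 2.394 mg/L.
Mass balance: 2.394·258.1 = 8.1·Cₑ + 250·0.515.
Cₑ = (617.9 − 128.8) / 8.1 = 60.39 mg/L.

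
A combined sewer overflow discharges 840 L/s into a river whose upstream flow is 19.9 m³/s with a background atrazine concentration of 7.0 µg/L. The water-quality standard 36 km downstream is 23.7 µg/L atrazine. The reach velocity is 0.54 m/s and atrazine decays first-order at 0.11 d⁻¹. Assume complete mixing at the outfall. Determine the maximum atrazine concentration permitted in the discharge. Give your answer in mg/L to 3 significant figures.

840 L/s = 0.84 m³/s.
7.0 µg/L = 0.007 mg/L.
23.7 µg/L = 0.0237 mg/L.
Travel time to the compliance point: t = 3.6e+04/0.54 = 6.667e+04 s = 0.7716 d; decay factor exp(−0.11·0.7716) = 0.9186.
So the concentration just after mixing may be at most 0.0237/0.9186 = 0.0258 mg/L.
Mass balance: 0.0258·20.74 = 0.84·Cₑ + 19.9·0.007.
Cₑ = (0.5351 − 0.1393) / 0.84 = 0.4712 mg/L.

0.471 mg/L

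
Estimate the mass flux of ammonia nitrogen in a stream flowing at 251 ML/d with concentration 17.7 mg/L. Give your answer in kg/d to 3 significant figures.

251 ML/d = 2.905 m³/s.
Mass flux = Q·C = 2.905 m³/s × 17.7 g/m³ = 51.42 g/s.
= 51.42 g/s × 86.4 = 4443 kg/d.

4440 kg/d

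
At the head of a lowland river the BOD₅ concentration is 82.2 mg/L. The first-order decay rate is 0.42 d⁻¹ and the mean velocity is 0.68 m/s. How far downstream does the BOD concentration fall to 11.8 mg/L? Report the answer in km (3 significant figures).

From C = C₀·e^(−kt), t = ln(C₀/C)/k = ln(82.2/11.8)/0.42 = 1.941/0.42 = 4.622 d.
Distance = v·t = 0.68 m/s × 3.993e+05 s = 2.715e+05 m = 271.5 km.

272 km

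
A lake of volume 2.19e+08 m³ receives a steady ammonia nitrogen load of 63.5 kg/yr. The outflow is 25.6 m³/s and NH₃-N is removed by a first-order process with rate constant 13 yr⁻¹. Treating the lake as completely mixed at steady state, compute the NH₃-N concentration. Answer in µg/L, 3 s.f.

Outflow Q = 25.6 m³/s × 3.156e+07 s/yr = 8.079e+08 m³/yr.
Steady-state CSTR mass balance: W = Q·C + k·V·C, so C = W/(Q + kV).
Q + kV = 8.079e+08 + 13·2.19e+08 = 3.655e+09 m³/yr.
C = 63.5/3.655e+09 = 1.737e-08 kg/m³ = 1.737e-05 mg/L = 0.01737 µg/L.

0.0174 µg/L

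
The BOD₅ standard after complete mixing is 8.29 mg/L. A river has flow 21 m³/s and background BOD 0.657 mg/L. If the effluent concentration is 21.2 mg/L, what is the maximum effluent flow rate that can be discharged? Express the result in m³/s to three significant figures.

12.4 m³/s

Mass balance at complete mixing: C_std·(Q_w + Q_r) = Q_w·C_e + Q_r·C_b.
Rearranging, Q_w = Q_r·(C_std − C_b)/(C_e − C_std) = 21·(8.29 − 0.657) / (21.2 − 8.29) = 12.42 m³/s.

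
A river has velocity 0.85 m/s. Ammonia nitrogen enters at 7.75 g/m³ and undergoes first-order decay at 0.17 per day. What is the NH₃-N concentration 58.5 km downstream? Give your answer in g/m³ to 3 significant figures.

6.77 g/m³

Travel time t = 58.5 km / 0.85 m/s = 5.85e+04/0.85 = 6.882e+04 s = 0.7966 d.
First-order decay: C = 7.75·exp(−0.17·0.7966) = 7.75·0.8734 = 6.768 g/m³.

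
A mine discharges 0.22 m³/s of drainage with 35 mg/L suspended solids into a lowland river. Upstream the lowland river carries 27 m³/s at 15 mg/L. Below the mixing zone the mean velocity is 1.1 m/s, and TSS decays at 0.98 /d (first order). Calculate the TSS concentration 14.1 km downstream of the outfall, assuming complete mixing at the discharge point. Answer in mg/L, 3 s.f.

13.1 mg/L

After complete mixing, C₀ = (0.22·35 + 27·15) / 27.22 = 15.16 mg/L.
Travel time t = 1.41e+04 m / 1.1 m/s = 1.282e+04 s = 0.1484 d.
C = 15.16·exp(−0.98·0.1484) = 15.16·0.8647 = 13.11 mg/L.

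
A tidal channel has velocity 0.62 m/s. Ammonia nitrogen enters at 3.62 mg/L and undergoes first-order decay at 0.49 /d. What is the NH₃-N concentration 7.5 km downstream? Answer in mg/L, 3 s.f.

Travel time t = 7.5 km / 0.62 m/s = 7500/0.62 = 1.21e+04 s = 0.14 d.
First-order decay: C = 3.62·exp(−0.49·0.14) = 3.62·0.9337 = 3.38 mg/L.

3.38 mg/L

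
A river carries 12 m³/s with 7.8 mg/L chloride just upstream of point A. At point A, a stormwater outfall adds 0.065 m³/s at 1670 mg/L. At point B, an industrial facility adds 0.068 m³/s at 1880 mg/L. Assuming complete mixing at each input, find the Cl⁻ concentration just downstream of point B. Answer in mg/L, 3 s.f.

After input A: C = (12·7.8 + 0.065·1670) / 12.06 = 16.76 mg/L.
After input B: C = (12.06·16.76 + 0.068·1880) / 12.13 = 27.2 mg/L.

27.2 mg/L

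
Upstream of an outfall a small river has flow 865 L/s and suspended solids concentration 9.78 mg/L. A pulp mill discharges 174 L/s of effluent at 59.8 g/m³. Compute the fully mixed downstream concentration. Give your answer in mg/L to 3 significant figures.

18.2 mg/L

174 L/s = 0.174 m³/s.
865 L/s = 0.865 m³/s.
Conservation of mass across the mixing zone: C = (0.174·59.8 + 0.865·9.78) / (0.174 + 0.865) = 18.86/1.039 = 18.16 mg/L.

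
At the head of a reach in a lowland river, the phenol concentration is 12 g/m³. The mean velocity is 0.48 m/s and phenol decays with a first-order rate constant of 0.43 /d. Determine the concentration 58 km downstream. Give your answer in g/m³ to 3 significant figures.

6.58 g/m³

Travel time t = 58 km / 0.48 m/s = 5.8e+04/0.48 = 1.208e+05 s = 1.399 d.
First-order decay: C = 12·exp(−0.43·1.399) = 12·0.5481 = 6.577 g/m³.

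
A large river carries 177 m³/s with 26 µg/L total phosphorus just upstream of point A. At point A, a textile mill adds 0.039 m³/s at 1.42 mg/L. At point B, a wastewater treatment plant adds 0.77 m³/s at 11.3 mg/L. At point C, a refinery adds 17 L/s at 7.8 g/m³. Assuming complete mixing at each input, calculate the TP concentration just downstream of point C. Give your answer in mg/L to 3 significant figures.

0.0759 mg/L

26 µg/L = 0.026 mg/L.
After input A: C = (177·0.026 + 0.039·1.42) / 177 = 0.02631 mg/L.
After input B: C = (177·0.02631 + 0.77·11.3) / 177.8 = 0.07513 mg/L.
17 L/s = 0.017 m³/s.
After input C: C = (177.8·0.07513 + 0.017·7.8) / 177.8 = 0.07587 mg/L.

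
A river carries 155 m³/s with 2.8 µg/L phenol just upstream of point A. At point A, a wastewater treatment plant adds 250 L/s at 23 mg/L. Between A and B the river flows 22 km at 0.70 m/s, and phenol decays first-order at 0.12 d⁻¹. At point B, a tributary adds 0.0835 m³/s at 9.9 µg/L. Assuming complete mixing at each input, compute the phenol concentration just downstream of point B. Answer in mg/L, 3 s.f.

2.8 µg/L = 0.0028 mg/L.
250 L/s = 0.25 m³/s.
After input A: C = (155·0.0028 + 0.25·23) / 155.2 = 0.03983 mg/L.
Over the 22 km reach to input B (t = 3.143e+04 s = 0.3638 d), decay gives C = 0.03983·exp(−0.12·0.3638) = 0.03813 mg/L.
9.9 µg/L = 0.0099 mg/L.
After input B: C = (155.2·0.03813 + 0.0835·0.0099) / 155.3 = 0.03812 mg/L.

0.0381 mg/L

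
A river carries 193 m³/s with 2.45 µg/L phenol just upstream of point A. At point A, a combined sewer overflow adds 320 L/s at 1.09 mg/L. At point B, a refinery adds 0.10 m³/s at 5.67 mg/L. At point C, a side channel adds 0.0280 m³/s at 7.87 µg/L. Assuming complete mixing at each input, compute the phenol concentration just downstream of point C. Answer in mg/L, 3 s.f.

2.45 µg/L = 0.00245 mg/L.
320 L/s = 0.32 m³/s.
After input A: C = (193·0.00245 + 0.32·1.09) / 193.3 = 0.00425 mg/L.
After input B: C = (193.3·0.00425 + 0.1·5.67) / 193.4 = 0.007179 mg/L.
7.87 µg/L = 0.00787 mg/L.
After input C: C = (193.4·0.007179 + 0.028·0.00787) / 193.4 = 0.00718 mg/L.

0.00718 mg/L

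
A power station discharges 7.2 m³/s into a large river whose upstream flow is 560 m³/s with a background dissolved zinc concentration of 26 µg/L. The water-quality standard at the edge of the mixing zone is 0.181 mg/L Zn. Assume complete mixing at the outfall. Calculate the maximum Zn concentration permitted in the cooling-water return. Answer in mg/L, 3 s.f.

12.2 mg/L

26 µg/L = 0.026 mg/L.
Mass balance: 0.181·567.2 = 7.2·Cₑ + 560·0.026.
Cₑ = (102.7 − 14.56) / 7.2 = 12.24 mg/L.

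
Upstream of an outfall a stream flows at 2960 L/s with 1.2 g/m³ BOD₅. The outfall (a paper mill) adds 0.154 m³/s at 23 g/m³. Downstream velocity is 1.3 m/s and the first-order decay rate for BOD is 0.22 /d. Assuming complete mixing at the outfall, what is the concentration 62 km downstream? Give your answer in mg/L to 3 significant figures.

2960 L/s = 2.96 m³/s.
After complete mixing, C₀ = (0.154·23 + 2.96·1.2) / 3.114 = 2.278 mg/L.
Travel time t = 6.2e+04 m / 1.3 m/s = 4.769e+04 s = 0.552 d.
C = 2.278·exp(−0.22·0.552) = 2.278·0.8856 = 2.018 mg/L.

2.02 mg/L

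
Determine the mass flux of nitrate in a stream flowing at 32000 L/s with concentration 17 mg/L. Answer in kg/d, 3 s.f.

32000 L/s = 32 m³/s.
Mass flux = Q·C = 32 m³/s × 17 g/m³ = 544 g/s.
= 544 g/s × 86.4 = 4.7e+04 kg/d.

47000 kg/d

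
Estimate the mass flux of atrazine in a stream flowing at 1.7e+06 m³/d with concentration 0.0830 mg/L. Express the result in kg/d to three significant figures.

141 kg/d

1.7e+06 m³/d = 19.68 m³/s.
Mass flux = Q·C = 19.68 m³/s × 0.083 g/m³ = 1.633 g/s.
= 1.633 g/s × 86.4 = 141.1 kg/d.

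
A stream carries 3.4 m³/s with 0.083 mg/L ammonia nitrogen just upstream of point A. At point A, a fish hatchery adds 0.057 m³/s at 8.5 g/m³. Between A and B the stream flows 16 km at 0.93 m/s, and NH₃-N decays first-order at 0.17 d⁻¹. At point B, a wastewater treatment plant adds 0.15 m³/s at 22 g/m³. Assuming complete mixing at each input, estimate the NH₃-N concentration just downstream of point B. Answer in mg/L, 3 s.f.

After input A: C = (3.4·0.083 + 0.057·8.5) / 3.457 = 0.2218 mg/L.
Over the 16 km reach to input B (t = 1.72e+04 s = 0.1991 d), decay gives C = 0.2218·exp(−0.17·0.1991) = 0.2144 mg/L.
After input B: C = (3.457·0.2144 + 0.15·22) / 3.607 = 1.12 mg/L.

1.12 mg/L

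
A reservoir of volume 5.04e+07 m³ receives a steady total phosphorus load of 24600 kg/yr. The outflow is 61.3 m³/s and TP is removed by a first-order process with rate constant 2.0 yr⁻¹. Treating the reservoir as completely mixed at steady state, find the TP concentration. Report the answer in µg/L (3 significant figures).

Outflow Q = 61.3 m³/s × 3.156e+07 s/yr = 1.934e+09 m³/yr.
Steady-state CSTR mass balance: W = Q·C + k·V·C, so C = W/(Q + kV).
Q + kV = 1.934e+09 + 2.0·5.04e+07 = 2.035e+09 m³/yr.
C = 24600/2.035e+09 = 1.209e-05 kg/m³ = 0.01209 mg/L = 12.09 µg/L.

12.1 µg/L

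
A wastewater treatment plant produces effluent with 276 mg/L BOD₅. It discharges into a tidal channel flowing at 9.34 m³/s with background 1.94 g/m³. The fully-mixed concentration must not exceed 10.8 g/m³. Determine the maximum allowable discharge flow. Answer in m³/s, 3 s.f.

0.312 m³/s

Mass balance at complete mixing: C_std·(Q_w + Q_r) = Q_w·C_e + Q_r·C_b.
Rearranging, Q_w = Q_r·(C_std − C_b)/(C_e − C_std) = 9.34·(10.8 − 1.94) / (276 − 10.8) = 0.312 m³/s.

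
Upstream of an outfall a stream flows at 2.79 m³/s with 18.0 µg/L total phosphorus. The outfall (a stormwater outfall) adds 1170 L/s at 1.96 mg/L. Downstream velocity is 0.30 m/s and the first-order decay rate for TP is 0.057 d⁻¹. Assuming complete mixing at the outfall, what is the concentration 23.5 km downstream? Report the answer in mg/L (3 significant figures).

1170 L/s = 1.17 m³/s.
18.0 µg/L = 0.018 mg/L.
After complete mixing, C₀ = (1.17·1.96 + 2.79·0.018) / 3.96 = 0.5918 mg/L.
Travel time t = 2.35e+04 m / 0.30 m/s = 7.833e+04 s = 0.9066 d.
C = 0.5918·exp(−0.057·0.9066) = 0.5918·0.9496 = 0.562 mg/L.

0.562 mg/L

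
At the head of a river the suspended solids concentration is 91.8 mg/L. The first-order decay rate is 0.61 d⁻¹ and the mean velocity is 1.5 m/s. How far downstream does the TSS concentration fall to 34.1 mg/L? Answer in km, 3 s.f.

From C = C₀·e^(−kt), t = ln(C₀/C)/k = ln(91.8/34.1)/0.61 = 0.9903/0.61 = 1.623 d.
Distance = v·t = 1.5 m/s × 1.403e+05 s = 2.104e+05 m = 210.4 km.

210 km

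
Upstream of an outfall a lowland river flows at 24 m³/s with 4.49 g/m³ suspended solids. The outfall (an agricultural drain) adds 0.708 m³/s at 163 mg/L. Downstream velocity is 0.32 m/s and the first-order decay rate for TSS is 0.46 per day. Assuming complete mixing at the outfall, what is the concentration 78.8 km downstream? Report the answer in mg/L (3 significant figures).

2.43 mg/L

After complete mixing, C₀ = (0.708·163 + 24·4.49) / 24.71 = 9.032 mg/L.
Travel time t = 7.88e+04 m / 0.32 m/s = 2.462e+05 s = 2.85 d.
C = 9.032·exp(−0.46·2.85) = 9.032·0.2695 = 2.434 mg/L.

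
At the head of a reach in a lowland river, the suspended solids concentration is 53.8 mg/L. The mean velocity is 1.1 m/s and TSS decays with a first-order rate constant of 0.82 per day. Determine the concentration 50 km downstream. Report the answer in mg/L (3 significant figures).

Travel time t = 50 km / 1.1 m/s = 5e+04/1.1 = 4.545e+04 s = 0.5261 d.
First-order decay: C = 53.8·exp(−0.82·0.5261) = 53.8·0.6496 = 34.95 mg/L.

34.9 mg/L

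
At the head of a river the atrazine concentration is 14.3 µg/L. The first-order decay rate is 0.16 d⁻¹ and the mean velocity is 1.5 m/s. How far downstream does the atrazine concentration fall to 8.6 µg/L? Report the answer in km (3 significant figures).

412 km

From C = C₀·e^(−kt), t = ln(C₀/C)/k = ln(14.3/8.6)/0.16 = 0.5085/0.16 = 3.178 d.
Distance = v·t = 1.5 m/s × 2.746e+05 s = 4.119e+05 m = 411.9 km.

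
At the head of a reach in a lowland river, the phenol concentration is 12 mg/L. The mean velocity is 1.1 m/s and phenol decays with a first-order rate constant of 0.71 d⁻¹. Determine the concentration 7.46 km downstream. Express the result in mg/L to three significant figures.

11.3 mg/L

Travel time t = 7.46 km / 1.1 m/s = 7460/1.1 = 6782 s = 0.07849 d.
First-order decay: C = 12·exp(−0.71·0.07849) = 12·0.9458 = 11.35 mg/L.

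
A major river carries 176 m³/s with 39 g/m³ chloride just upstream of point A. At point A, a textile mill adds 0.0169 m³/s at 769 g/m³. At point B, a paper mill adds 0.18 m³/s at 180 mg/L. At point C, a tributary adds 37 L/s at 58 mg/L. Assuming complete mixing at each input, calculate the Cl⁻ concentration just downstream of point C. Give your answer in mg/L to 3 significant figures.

39.2 mg/L

After input A: C = (176·39 + 0.0169·769) / 176 = 39.07 mg/L.
After input B: C = (176·39.07 + 0.18·180) / 176.2 = 39.21 mg/L.
37 L/s = 0.037 m³/s.
After input C: C = (176.2·39.21 + 0.037·58) / 176.2 = 39.22 mg/L.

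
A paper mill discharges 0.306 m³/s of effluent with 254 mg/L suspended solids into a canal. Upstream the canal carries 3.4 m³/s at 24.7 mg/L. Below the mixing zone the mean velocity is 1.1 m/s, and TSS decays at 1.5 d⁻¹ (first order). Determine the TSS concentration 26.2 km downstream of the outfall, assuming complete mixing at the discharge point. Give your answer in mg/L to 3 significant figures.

After complete mixing, C₀ = (0.306·254 + 3.4·24.7) / 3.706 = 43.63 mg/L.
Travel time t = 2.62e+04 m / 1.1 m/s = 2.382e+04 s = 0.2757 d.
C = 43.63·exp(−1.5·0.2757) = 43.63·0.6613 = 28.86 mg/L.

28.9 mg/L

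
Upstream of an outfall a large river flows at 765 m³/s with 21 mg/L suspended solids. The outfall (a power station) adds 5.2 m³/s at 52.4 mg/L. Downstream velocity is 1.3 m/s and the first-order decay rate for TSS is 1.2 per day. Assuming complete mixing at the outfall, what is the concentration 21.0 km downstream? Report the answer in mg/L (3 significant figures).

After complete mixing, C₀ = (5.2·52.4 + 765·21) / 770.2 = 21.21 mg/L.
Travel time t = 2.1e+04 m / 1.3 m/s = 1.615e+04 s = 0.187 d.
C = 21.21·exp(−1.2·0.187) = 21.21·0.799 = 16.95 mg/L.

16.9 mg/L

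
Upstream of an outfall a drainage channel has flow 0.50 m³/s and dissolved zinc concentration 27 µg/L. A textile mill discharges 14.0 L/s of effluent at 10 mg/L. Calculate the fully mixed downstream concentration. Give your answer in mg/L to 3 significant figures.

0.299 mg/L

14.0 L/s = 0.014 m³/s.
27 µg/L = 0.027 mg/L.
By mass balance at complete mixing, C = (0.014·10 + 0.5·0.027) / (0.014 + 0.5) = 0.1535/0.514 = 0.2986 mg/L.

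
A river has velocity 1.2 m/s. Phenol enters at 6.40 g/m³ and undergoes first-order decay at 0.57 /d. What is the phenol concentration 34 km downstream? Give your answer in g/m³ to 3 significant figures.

Travel time t = 34 km / 1.2 m/s = 3.4e+04/1.2 = 2.833e+04 s = 0.3279 d.
First-order decay: C = 6.40·exp(−0.57·0.3279) = 6.40·0.8295 = 5.309 g/m³.

5.31 g/m³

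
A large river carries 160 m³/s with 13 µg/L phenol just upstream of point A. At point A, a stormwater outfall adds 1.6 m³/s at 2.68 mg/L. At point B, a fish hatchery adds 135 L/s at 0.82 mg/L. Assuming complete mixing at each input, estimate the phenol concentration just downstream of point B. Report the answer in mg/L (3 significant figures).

13 µg/L = 0.013 mg/L.
After input A: C = (160·0.013 + 1.6·2.68) / 161.6 = 0.03941 mg/L.
135 L/s = 0.135 m³/s.
After input B: C = (161.6·0.03941 + 0.135·0.82) / 161.7 = 0.04006 mg/L.

0.0401 mg/L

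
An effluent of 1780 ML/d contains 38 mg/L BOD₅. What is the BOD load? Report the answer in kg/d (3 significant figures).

67600 kg/d

1780 ML/d = 20.6 m³/s.
Mass flux = Q·C = 20.6 m³/s × 38 g/m³ = 782.9 g/s.
= 782.9 g/s × 86.4 = 6.764e+04 kg/d.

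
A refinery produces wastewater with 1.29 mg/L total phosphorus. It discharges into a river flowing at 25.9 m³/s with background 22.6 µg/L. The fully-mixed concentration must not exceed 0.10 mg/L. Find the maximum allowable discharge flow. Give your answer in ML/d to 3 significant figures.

22.6 µg/L = 0.0226 mg/L.
Mass balance at complete mixing: C_std·(Q_w + Q_r) = Q_w·C_e + Q_r·C_b.
Rearranging, Q_w = Q_r·(C_std − C_b)/(C_e − C_std) = 25.9·(0.1 − 0.0226) / (1.29 − 0.1) = 1.685 m³/s.
= 145.5 ML/d.

146 ML/d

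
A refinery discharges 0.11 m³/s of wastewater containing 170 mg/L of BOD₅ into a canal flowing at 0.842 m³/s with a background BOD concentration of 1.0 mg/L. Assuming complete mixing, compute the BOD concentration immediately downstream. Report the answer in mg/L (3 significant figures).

By mass balance at complete mixing, C = (0.11·170 + 0.842·1) / (0.11 + 0.842) = 19.54/0.952 = 20.53 mg/L.

20.5 mg/L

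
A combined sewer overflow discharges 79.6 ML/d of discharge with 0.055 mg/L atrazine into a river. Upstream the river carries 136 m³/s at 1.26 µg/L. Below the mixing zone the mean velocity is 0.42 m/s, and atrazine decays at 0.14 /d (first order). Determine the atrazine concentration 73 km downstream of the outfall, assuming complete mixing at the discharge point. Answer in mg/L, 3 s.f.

0.00122 mg/L

79.6 ML/d = 0.9213 m³/s.
1.26 µg/L = 0.00126 mg/L.
After complete mixing, C₀ = (0.9213·0.055 + 136·0.00126) / 136.9 = 0.001622 mg/L.
Travel time t = 7.3e+04 m / 0.42 m/s = 1.738e+05 s = 2.012 d.
C = 0.001622·exp(−0.14·2.012) = 0.001622·0.7545 = 0.001224 mg/L.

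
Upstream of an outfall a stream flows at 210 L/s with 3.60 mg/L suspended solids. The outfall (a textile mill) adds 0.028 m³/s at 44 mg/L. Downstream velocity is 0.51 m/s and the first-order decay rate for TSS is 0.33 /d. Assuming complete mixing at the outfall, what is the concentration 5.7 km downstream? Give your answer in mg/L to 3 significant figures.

8.00 mg/L

210 L/s = 0.21 m³/s.
After complete mixing, C₀ = (0.028·44 + 0.21·3.6) / 0.238 = 8.353 mg/L.
Travel time t = 5700 m / 0.51 m/s = 1.118e+04 s = 0.1294 d.
C = 8.353·exp(−0.33·0.1294) = 8.353·0.9582 = 8.004 mg/L.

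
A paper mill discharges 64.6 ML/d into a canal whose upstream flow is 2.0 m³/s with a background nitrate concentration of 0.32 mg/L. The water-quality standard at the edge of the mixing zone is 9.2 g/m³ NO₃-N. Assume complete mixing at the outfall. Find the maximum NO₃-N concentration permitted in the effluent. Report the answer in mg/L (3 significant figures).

64.6 ML/d = 0.7477 m³/s.
Mass balance: 9.2·2.748 = 0.7477·Cₑ + 2·0.32.
Cₑ = (25.28 − 0.64) / 0.7477 = 32.95 mg/L.

33.0 mg/L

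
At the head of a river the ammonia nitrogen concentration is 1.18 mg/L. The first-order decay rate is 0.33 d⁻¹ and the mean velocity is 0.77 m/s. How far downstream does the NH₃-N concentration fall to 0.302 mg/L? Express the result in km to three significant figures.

From C = C₀·e^(−kt), t = ln(C₀/C)/k = ln(1.18/0.302)/0.33 = 1.363/0.33 = 4.13 d.
Distance = v·t = 0.77 m/s × 3.568e+05 s = 2.747e+05 m = 274.7 km.

275 km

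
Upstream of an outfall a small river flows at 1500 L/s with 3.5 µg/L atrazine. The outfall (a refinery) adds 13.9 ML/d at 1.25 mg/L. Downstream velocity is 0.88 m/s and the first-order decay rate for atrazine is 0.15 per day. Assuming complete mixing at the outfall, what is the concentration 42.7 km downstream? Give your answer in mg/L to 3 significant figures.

0.114 mg/L

13.9 ML/d = 0.1609 m³/s.
1500 L/s = 1.5 m³/s.
3.5 µg/L = 0.0035 mg/L.
After complete mixing, C₀ = (0.1609·1.25 + 1.5·0.0035) / 1.661 = 0.1242 mg/L.
Travel time t = 4.27e+04 m / 0.88 m/s = 4.852e+04 s = 0.5616 d.
C = 0.1242·exp(−0.15·0.5616) = 0.1242·0.9192 = 0.1142 mg/L.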